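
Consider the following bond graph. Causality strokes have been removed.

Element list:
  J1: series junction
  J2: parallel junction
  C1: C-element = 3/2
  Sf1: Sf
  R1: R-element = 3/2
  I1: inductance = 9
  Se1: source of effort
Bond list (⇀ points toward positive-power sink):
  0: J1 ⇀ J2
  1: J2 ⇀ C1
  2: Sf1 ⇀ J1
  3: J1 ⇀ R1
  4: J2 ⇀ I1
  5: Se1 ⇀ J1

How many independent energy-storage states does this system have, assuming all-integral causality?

2  (C1, I1 all integral)

b2 stroke→Sf1  (Sf1 fixes flow; stroke at Sf1)
b5 stroke→J1  (Se1 (Se) sets effort on bond)
b0 stroke→J1  (J1 flow already set via bond 2)
b3 stroke→J1  (J1: bond 2 brought flow, rest push out)
b1 stroke→J2  (C1 outputs effort q/C1)
b4 stroke→I1  (J2: bond 1 brought effort, rest push out)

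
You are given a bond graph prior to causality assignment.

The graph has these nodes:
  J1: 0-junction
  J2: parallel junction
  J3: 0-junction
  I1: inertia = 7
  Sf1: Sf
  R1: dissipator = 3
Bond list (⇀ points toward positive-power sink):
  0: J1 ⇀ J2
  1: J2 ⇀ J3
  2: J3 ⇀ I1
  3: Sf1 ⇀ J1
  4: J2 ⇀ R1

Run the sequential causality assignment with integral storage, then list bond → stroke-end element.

bond 3 stroke at Sf1  (source Sf1 imposes f)
bond 0 stroke at J1  (only one effort-in slot at J1)
bond 2 stroke at I1  (I1 integral (f out))
bond 1 stroke at J3  (only one effort-in slot at J3)
bond 4 stroke at J2  (closing 0-jn rule on J2)

#0 |J1
#1 |J3
#2 |I1
#3 |Sf1
#4 |J2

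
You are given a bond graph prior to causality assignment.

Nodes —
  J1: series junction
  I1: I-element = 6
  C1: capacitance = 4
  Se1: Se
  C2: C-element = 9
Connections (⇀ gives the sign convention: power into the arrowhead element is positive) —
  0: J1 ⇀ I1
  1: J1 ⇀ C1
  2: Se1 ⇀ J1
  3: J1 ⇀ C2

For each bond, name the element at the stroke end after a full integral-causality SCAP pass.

#0 →I1
#1 →J1
#2 →J1
#3 →J1

#2 stroke→J1  (Se1 (Se) sets effort on bond)
#0 stroke→I1  (I1 integral (f out))
#1 stroke→J1  (J1: bond 0 brought flow, rest push out)
#3 stroke→J1  (J1: bond 0 brought flow, rest push out)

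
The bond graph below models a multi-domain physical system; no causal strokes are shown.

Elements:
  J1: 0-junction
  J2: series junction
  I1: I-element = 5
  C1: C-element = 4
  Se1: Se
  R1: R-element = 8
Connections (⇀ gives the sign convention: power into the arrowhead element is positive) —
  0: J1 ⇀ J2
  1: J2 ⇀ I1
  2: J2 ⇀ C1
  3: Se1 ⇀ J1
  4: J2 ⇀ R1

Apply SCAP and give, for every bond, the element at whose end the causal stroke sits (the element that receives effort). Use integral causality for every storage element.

β3 →J1  (Se1 fixes effort; stroke away)
β0 →J2  (J1: bond 3 brought effort, rest push out)
β1 →I1  (I1: I, integral causality)
β2 →J2  (J2 flow already set via bond 1)
β4 →J2  (common-f at J2 fixed by 1)

#0 →J2
#1 →I1
#2 →J2
#3 →J1
#4 →J2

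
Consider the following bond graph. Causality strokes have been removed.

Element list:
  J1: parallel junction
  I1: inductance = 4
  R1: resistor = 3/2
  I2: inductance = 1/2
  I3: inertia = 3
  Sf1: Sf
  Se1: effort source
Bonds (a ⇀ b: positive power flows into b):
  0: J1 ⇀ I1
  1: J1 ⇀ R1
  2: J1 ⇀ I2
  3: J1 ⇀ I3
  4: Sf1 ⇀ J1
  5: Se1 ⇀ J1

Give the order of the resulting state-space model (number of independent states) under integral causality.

3  (I1, I2, I3 all integral)

b4 |Sf1  (Sf1 (Sf) sets flow on bond)
b5 |J1  (Se1 (Se) sets effort on bond)
b0 |I1  (common-e at J1 fixed by 5)
b1 |R1  (J1 effort already set via bond 5)
b2 |I2  (J1 effort already set via bond 5)
b3 |I3  (0-jn J1 has e-setter on 5)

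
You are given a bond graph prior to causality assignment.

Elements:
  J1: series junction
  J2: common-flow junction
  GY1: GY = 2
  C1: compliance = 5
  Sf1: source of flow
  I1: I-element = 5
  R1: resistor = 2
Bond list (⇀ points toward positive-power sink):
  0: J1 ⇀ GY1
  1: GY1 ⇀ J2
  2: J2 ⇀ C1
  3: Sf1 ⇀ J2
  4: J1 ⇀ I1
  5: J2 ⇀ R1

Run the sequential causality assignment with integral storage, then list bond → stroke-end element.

b0 →J1
b1 →J2
b2 →J2
b3 →Sf1
b4 →I1
b5 →J2

#3 |Sf1  (Sf1 (Sf) sets flow on bond)
#1 |J2  (J2 flow already set via bond 3)
#2 |J2  (1-jn J2 has f-setter on 3)
#5 |J2  (1-jn J2 has f-setter on 3)
#0 |J1  (GY1 both-in/both-out from 1)
#4 |I1  (only one flow-in slot at J1)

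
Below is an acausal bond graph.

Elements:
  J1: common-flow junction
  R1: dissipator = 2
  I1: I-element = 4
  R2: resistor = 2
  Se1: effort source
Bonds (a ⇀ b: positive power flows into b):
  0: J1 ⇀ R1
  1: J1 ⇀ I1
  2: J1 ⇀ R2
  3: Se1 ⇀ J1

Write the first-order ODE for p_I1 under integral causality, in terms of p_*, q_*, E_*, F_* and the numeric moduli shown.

dp_I1/dt = E_Se1 - p_I1

#3 |J1  (source Se1 imposes e)
#1 |I1  (I1: I, integral causality)
#0 |J1  (common-f at J1 fixed by 1)
#2 |J1  (J1: bond 1 brought flow, rest push out)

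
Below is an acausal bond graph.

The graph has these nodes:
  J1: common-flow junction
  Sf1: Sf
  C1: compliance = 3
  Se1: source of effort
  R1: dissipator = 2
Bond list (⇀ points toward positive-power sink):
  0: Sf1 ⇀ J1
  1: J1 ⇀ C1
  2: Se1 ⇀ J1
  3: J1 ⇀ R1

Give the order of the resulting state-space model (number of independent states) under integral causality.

#0 →Sf1  (Sf1: flow source, stroke at near end)
#2 →J1  (Se1 (Se) sets effort on bond)
#1 →J1  (1-jn J1 has f-setter on 0)
#3 →J1  (1-jn J1 has f-setter on 0)

1  (C1 all integral)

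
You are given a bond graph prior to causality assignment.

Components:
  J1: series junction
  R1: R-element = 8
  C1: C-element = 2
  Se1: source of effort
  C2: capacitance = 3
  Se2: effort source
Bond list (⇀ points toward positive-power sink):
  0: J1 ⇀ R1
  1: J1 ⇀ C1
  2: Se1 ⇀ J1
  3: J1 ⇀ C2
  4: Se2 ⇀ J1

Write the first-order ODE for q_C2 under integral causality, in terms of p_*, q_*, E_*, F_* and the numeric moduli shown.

dq_C2/dt = E_Se1/8 + E_Se2/8 - q_C1/16 - q_C2/24

b2 |J1  (Se1 fixes effort; stroke away)
b4 |J1  (Se2: effort source, stroke at far end)
b1 |J1  (C1 outputs effort q/C1)
b3 |J1  (C2 outputs effort q/C2)
b0 |R1  (J1 needs exactly one f-in)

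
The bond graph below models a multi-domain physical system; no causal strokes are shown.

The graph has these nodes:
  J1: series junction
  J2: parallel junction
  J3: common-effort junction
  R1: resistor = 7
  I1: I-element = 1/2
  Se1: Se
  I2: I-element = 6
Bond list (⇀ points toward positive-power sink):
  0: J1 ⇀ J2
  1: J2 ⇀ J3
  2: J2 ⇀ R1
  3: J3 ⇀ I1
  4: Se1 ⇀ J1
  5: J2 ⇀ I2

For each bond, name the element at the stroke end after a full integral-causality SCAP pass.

β4 |J1  (Se1 fixes effort; stroke away)
β0 |J2  (J1 needs exactly one f-in)
β1 |J3  (J2 effort already set via bond 0)
β2 |R1  (J2: bond 0 brought effort, rest push out)
β5 |I2  (J2 effort already set via bond 0)
β3 |I1  (common-e at J3 fixed by 1)

b0 →J2
b1 →J3
b2 →R1
b3 →I1
b4 →J1
b5 →I2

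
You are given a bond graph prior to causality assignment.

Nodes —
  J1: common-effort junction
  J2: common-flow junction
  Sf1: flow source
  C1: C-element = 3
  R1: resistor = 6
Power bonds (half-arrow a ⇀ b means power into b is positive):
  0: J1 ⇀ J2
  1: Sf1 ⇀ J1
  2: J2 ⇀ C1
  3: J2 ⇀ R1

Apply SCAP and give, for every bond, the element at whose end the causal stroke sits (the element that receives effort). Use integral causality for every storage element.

β0 stroke→J1
β1 stroke→Sf1
β2 stroke→J2
β3 stroke→J2

β1 stroke at Sf1  (Sf1 fixes flow; stroke at Sf1)
β0 stroke at J1  (J1: last free bond brings effort in)
β2 stroke at J2  (J2 flow already set via bond 0)
β3 stroke at J2  (J2 flow already set via bond 0)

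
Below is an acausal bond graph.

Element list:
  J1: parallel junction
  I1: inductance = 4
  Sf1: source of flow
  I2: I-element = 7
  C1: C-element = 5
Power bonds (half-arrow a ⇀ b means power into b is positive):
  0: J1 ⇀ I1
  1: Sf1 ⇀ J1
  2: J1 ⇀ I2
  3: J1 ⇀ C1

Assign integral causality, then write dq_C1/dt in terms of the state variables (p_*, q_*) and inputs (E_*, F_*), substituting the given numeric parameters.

dq_C1/dt = F_Sf1 - p_I1/4 - p_I2/7

β1 →Sf1  (Sf1 (Sf) sets flow on bond)
β0 →I1  (I1 outputs flow p/I1)
β2 →I2  (I2 outputs flow p/I2)
β3 →J1  (closing 0-jn rule on J1)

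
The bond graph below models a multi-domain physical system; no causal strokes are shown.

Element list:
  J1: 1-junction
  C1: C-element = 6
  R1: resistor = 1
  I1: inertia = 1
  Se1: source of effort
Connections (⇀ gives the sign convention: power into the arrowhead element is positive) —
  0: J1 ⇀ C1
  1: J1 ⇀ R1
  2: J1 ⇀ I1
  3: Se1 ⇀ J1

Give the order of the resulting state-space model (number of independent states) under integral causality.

b3 →J1  (source Se1 imposes e)
b0 →J1  (prefer integral on C1)
b2 →I1  (prefer integral on I1)
b1 →J1  (J1: bond 2 brought flow, rest push out)

2  (C1, I1 all integral)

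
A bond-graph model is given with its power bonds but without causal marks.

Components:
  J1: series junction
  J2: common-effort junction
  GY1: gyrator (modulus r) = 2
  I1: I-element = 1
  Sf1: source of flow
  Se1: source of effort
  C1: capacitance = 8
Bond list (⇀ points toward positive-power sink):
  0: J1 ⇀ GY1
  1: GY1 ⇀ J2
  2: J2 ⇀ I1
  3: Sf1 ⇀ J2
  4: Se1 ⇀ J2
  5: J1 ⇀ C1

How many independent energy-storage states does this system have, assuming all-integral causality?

#3 |Sf1  (source Sf1 imposes f)
#4 |J2  (Se1 (Se) sets effort on bond)
#1 |GY1  (J2 effort already set via bond 4)
#2 |I1  (0-jn J2 has e-setter on 4)
#0 |GY1  (GY1: gyrator matches bond 1)
#5 |J1  (J1: bond 0 brought flow, rest push out)

2  (C1, I1 all integral)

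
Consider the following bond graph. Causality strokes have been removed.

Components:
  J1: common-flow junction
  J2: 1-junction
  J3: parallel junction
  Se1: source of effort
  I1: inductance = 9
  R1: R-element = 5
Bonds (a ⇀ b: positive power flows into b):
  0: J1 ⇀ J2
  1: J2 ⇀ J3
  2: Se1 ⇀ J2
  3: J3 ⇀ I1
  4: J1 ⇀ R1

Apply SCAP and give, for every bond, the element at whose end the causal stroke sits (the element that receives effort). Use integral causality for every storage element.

β0 stroke→J2
β1 stroke→J3
β2 stroke→J2
β3 stroke→I1
β4 stroke→J1

β2 stroke→J2  (source Se1 imposes e)
β3 stroke→I1  (I1 integral (f out))
β1 stroke→J3  (only one effort-in slot at J3)
β0 stroke→J2  (J2 flow already set via bond 1)
β4 stroke→J1  (J1 flow already set via bond 0)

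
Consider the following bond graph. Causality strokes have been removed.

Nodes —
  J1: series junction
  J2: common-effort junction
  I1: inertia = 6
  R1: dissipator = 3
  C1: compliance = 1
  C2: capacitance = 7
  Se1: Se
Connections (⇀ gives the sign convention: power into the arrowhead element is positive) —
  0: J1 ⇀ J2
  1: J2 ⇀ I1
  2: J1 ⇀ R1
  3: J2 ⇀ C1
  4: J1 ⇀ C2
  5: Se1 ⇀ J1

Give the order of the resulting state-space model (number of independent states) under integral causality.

3  (C1, C2, I1 all integral)

β5 stroke at J1  (Se1 fixes effort; stroke away)
β1 stroke at I1  (I1 outputs flow p/I1)
β3 stroke at J2  (C1: C, integral causality)
β0 stroke at J1  (J2 effort already set via bond 3)
β4 stroke at J1  (prefer integral on C2)
β2 stroke at R1  (J1 needs exactly one f-in)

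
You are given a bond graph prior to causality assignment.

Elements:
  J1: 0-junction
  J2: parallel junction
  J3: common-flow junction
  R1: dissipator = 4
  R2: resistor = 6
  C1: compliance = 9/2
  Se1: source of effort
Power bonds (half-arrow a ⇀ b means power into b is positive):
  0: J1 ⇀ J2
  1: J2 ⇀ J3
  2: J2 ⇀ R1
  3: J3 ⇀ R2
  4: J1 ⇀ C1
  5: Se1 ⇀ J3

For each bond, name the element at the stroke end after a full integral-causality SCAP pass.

β0 →J2
β1 →J3
β2 →R1
β3 →R2
β4 →J1
β5 →J3

#5 stroke at J3  (Se1 (Se) sets effort on bond)
#4 stroke at J1  (C1 integral (e out))
#0 stroke at J2  (J1 effort already set via bond 4)
#1 stroke at J3  (J2: bond 0 brought effort, rest push out)
#2 stroke at R1  (common-e at J2 fixed by 0)
#3 stroke at R2  (J3: last free bond brings flow in)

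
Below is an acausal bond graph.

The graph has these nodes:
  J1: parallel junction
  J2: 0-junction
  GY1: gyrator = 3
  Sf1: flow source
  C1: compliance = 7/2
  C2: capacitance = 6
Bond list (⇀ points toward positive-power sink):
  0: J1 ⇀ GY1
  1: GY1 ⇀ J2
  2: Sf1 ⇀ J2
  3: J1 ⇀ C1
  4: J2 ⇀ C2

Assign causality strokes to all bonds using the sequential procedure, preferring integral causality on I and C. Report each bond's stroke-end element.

b2 stroke→Sf1  (Sf1 fixes flow; stroke at Sf1)
b3 stroke→J1  (C1 outputs effort q/C1)
b0 stroke→GY1  (0-jn J1 has e-setter on 3)
b1 stroke→GY1  (through GY1, causality inverts; strokes same side of GY1)
b4 stroke→J2  (J2 needs exactly one e-in)

b0 stroke→GY1
b1 stroke→GY1
b2 stroke→Sf1
b3 stroke→J1
b4 stroke→J2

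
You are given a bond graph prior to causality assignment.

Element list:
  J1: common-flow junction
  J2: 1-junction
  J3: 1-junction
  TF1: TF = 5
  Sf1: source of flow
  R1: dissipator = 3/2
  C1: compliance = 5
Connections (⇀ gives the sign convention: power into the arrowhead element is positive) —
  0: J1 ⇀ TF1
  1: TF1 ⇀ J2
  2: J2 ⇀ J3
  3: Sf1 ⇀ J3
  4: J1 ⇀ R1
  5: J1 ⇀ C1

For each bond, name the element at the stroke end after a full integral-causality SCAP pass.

β3 |Sf1  (Sf1 (Sf) sets flow on bond)
β2 |J3  (J3 flow already set via bond 3)
β1 |J2  (J2 flow already set via bond 2)
β0 |TF1  (TF1 one-in-one-out from 1)
β4 |J1  (1-jn J1 has f-setter on 0)
β5 |J1  (1-jn J1 has f-setter on 0)

bond 0 stroke→TF1
bond 1 stroke→J2
bond 2 stroke→J3
bond 3 stroke→Sf1
bond 4 stroke→J1
bond 5 stroke→J1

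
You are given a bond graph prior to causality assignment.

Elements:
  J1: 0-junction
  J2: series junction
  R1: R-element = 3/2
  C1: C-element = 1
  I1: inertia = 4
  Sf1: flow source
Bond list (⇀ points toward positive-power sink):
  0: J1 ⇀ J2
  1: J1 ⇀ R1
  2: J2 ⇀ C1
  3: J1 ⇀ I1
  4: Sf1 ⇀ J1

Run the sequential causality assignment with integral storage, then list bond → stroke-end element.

b4 stroke→Sf1  (source Sf1 imposes f)
b2 stroke→J2  (C1 integral (e out))
b0 stroke→J1  (closing 1-jn rule on J2)
b1 stroke→R1  (J1 effort already set via bond 0)
b3 stroke→I1  (0-jn J1 has e-setter on 0)

bond 0 |J1
bond 1 |R1
bond 2 |J2
bond 3 |I1
bond 4 |Sf1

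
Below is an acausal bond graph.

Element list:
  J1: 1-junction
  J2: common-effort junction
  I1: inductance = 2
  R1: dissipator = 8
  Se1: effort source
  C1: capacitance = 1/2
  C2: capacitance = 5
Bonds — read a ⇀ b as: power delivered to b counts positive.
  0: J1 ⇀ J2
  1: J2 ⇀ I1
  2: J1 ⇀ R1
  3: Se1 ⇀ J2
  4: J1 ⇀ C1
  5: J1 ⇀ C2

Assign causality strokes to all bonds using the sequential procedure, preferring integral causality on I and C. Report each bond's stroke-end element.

b0 |J1
b1 |I1
b2 |R1
b3 |J2
b4 |J1
b5 |J1

b3 →J2  (Se1 fixes effort; stroke away)
b0 →J1  (common-e at J2 fixed by 3)
b1 →I1  (J2 effort already set via bond 3)
b4 →J1  (C1: C, integral causality)
b5 →J1  (C2: C, integral causality)
b2 →R1  (only one flow-in slot at J1)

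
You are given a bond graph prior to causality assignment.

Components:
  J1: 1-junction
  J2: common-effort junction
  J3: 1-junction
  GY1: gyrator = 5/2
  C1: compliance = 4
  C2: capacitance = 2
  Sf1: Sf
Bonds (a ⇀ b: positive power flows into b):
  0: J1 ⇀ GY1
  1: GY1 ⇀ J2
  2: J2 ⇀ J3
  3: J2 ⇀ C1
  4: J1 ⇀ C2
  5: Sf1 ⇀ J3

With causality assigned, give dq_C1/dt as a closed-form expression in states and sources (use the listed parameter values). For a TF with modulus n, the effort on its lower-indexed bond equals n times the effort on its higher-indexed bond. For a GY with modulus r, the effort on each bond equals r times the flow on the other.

β5 stroke at Sf1  (source Sf1 imposes f)
β2 stroke at J3  (1-jn J3 has f-setter on 5)
β3 stroke at J2  (C1: C, integral causality)
β1 stroke at GY1  (common-e at J2 fixed by 3)
β0 stroke at GY1  (GY GY1: same side as bond 1)
β4 stroke at J1  (J1 flow already set via bond 0)

dq_C1/dt = -F_Sf1 - q_C2/5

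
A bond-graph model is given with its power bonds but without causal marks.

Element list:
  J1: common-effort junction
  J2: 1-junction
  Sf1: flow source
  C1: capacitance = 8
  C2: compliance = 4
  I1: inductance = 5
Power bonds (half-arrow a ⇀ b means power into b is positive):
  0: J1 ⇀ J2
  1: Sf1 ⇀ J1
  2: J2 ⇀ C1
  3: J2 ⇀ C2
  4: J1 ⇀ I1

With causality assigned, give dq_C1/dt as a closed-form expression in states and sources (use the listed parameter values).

dq_C1/dt = F_Sf1 - p_I1/5

#1 |Sf1  (Sf1 fixes flow; stroke at Sf1)
#2 |J2  (prefer integral on C1)
#3 |J2  (C2 integral (e out))
#0 |J1  (J2 needs exactly one f-in)
#4 |I1  (0-jn J1 has e-setter on 0)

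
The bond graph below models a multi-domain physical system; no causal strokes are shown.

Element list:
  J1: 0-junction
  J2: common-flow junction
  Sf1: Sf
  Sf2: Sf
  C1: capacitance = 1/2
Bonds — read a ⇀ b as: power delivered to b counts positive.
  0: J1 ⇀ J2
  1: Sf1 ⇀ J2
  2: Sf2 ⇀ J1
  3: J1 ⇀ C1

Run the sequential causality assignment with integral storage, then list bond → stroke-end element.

bond 1 stroke at Sf1  (Sf1 (Sf) sets flow on bond)
bond 2 stroke at Sf2  (Sf2 (Sf) sets flow on bond)
bond 0 stroke at J2  (J2: bond 1 brought flow, rest push out)
bond 3 stroke at J1  (J1: last free bond brings effort in)

β0 |J2
β1 |Sf1
β2 |Sf2
β3 |J1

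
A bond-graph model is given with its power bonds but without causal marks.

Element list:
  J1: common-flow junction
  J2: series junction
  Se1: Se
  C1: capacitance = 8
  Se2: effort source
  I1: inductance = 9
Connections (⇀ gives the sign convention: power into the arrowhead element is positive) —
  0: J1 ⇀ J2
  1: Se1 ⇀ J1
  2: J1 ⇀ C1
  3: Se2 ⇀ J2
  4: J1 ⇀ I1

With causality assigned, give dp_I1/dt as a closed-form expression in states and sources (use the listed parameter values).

β1 stroke at J1  (Se1 fixes effort; stroke away)
β3 stroke at J2  (Se2: effort source, stroke at far end)
β0 stroke at J1  (J2: last free bond brings flow in)
β2 stroke at J1  (prefer integral on C1)
β4 stroke at I1  (closing 1-jn rule on J1)

dp_I1/dt = E_Se1 + E_Se2 - q_C1/8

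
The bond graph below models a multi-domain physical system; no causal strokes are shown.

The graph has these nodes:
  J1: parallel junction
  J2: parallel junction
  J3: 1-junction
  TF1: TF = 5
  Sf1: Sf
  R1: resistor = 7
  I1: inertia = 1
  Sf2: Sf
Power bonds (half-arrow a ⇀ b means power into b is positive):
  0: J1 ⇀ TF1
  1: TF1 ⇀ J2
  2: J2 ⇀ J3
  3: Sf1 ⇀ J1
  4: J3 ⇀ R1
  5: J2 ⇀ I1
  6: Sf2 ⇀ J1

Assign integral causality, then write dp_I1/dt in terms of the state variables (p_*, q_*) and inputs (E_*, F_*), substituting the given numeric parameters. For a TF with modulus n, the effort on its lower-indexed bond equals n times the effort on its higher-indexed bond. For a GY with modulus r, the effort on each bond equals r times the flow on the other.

dp_I1/dt = 35*F_Sf1 + 35*F_Sf2 - 7*p_I1

bond 3 stroke→Sf1  (Sf1 fixes flow; stroke at Sf1)
bond 6 stroke→Sf2  (source Sf2 imposes f)
bond 0 stroke→J1  (J1: last free bond brings effort in)
bond 1 stroke→TF1  (TF1: transformer flips bond 0)
bond 5 stroke→I1  (I1: I, integral causality)
bond 2 stroke→J2  (closing 0-jn rule on J2)
bond 4 stroke→J3  (common-f at J3 fixed by 2)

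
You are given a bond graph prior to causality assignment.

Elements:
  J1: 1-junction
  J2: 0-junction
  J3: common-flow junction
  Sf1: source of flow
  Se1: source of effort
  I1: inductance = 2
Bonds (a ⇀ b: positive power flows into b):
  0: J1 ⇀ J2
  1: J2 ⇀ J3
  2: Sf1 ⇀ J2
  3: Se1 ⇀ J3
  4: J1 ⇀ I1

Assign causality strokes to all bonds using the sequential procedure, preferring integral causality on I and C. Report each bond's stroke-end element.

b0 →J1
b1 →J2
b2 →Sf1
b3 →J3
b4 →I1

β2 |Sf1  (Sf1: flow source, stroke at near end)
β3 |J3  (Se1 fixes effort; stroke away)
β1 |J2  (only one flow-in slot at J3)
β0 |J1  (0-jn J2 has e-setter on 1)
β4 |I1  (J1: last free bond brings flow in)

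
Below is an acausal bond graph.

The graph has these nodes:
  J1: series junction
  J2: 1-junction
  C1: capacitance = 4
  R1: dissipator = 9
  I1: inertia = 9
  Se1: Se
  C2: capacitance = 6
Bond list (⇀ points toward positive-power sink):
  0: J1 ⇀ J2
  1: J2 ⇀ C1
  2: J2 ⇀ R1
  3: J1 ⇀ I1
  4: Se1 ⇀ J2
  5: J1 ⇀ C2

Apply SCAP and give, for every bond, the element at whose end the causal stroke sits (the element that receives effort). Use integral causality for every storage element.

b0 |J1
b1 |J2
b2 |J2
b3 |I1
b4 |J2
b5 |J1

#4 →J2  (Se1 fixes effort; stroke away)
#1 →J2  (prefer integral on C1)
#3 →I1  (I1: I, integral causality)
#0 →J1  (J1: bond 3 brought flow, rest push out)
#5 →J1  (common-f at J1 fixed by 3)
#2 →J2  (J2 flow already set via bond 0)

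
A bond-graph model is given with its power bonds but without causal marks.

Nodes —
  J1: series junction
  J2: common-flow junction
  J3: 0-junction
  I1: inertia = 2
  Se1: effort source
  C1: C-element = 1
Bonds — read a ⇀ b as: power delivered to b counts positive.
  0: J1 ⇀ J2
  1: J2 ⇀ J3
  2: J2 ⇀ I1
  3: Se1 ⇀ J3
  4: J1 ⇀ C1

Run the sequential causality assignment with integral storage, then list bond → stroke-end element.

b0 →J2
b1 →J2
b2 →I1
b3 →J3
b4 →J1

β3 |J3  (Se1: effort source, stroke at far end)
β1 |J2  (common-e at J3 fixed by 3)
β2 |I1  (I1 outputs flow p/I1)
β0 |J2  (J2: bond 2 brought flow, rest push out)
β4 |J1  (1-jn J1 has f-setter on 0)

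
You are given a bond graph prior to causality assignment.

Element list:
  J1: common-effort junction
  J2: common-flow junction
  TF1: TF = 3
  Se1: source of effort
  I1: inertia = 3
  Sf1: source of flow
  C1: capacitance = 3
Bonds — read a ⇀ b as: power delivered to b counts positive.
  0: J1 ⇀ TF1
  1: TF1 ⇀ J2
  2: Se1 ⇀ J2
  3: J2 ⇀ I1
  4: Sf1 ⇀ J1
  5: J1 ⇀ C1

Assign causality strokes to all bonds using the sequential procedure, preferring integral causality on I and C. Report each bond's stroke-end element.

b0 →TF1
b1 →J2
b2 →J2
b3 →I1
b4 →Sf1
b5 →J1

β2 →J2  (source Se1 imposes e)
β4 →Sf1  (Sf1 (Sf) sets flow on bond)
β3 →I1  (prefer integral on I1)
β1 →J2  (J2 flow already set via bond 3)
β0 →TF1  (TF TF1: opposite of bond 1)
β5 →J1  (only one effort-in slot at J1)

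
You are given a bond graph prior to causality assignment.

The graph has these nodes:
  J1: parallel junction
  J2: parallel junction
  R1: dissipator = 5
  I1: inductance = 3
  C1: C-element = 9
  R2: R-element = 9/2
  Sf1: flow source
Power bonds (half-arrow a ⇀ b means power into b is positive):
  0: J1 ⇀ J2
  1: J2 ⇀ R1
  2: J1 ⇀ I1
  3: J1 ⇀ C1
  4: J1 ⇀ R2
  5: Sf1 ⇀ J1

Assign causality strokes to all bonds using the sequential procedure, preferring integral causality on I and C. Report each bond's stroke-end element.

#5 stroke→Sf1  (Sf1: flow source, stroke at near end)
#2 stroke→I1  (I1 integral (f out))
#3 stroke→J1  (prefer integral on C1)
#0 stroke→J2  (0-jn J1 has e-setter on 3)
#4 stroke→R2  (common-e at J1 fixed by 3)
#1 stroke→R1  (0-jn J2 has e-setter on 0)

β0 |J2
β1 |R1
β2 |I1
β3 |J1
β4 |R2
β5 |Sf1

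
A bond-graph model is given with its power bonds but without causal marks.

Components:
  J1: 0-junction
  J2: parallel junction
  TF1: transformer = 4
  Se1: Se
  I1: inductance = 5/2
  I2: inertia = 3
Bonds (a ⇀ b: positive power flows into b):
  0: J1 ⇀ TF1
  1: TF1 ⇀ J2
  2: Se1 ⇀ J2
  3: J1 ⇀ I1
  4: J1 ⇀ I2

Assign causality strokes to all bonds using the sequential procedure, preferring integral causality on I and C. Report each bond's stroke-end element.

β0 stroke at J1
β1 stroke at TF1
β2 stroke at J2
β3 stroke at I1
β4 stroke at I2

#2 →J2  (Se1 (Se) sets effort on bond)
#1 →TF1  (J2: bond 2 brought effort, rest push out)
#0 →J1  (TF1 one-in-one-out from 1)
#3 →I1  (J1 effort already set via bond 0)
#4 →I2  (J1: bond 0 brought effort, rest push out)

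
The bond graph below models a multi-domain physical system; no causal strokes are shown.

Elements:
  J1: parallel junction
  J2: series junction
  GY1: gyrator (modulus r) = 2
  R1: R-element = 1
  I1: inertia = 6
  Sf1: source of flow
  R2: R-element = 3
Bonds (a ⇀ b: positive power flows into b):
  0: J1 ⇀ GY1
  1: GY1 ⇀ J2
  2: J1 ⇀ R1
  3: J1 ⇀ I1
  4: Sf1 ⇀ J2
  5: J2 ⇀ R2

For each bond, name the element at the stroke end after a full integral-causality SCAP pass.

b0 |J1
b1 |J2
b2 |R1
b3 |I1
b4 |Sf1
b5 |J2

b4 stroke→Sf1  (Sf1 (Sf) sets flow on bond)
b1 stroke→J2  (J2 flow already set via bond 4)
b5 stroke→J2  (common-f at J2 fixed by 4)
b0 stroke→J1  (GY1 both-in/both-out from 1)
b2 stroke→R1  (0-jn J1 has e-setter on 0)
b3 stroke→I1  (J1: bond 0 brought effort, rest push out)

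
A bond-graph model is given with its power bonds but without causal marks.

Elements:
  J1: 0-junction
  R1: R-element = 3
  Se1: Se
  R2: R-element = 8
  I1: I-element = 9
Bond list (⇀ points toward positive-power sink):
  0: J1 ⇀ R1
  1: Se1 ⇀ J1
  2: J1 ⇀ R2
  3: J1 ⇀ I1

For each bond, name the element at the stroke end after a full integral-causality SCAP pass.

bond 0 |R1
bond 1 |J1
bond 2 |R2
bond 3 |I1

#1 |J1  (Se1 (Se) sets effort on bond)
#0 |R1  (common-e at J1 fixed by 1)
#2 |R2  (J1: bond 1 brought effort, rest push out)
#3 |I1  (J1: bond 1 brought effort, rest push out)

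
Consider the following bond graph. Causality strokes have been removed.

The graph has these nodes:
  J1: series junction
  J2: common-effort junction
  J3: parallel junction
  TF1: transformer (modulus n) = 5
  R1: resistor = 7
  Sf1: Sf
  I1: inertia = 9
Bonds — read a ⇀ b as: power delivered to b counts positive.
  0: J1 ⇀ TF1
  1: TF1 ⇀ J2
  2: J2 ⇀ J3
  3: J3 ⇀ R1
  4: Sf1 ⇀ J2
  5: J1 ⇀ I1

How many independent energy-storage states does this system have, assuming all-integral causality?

bond 4 stroke→Sf1  (Sf1: flow source, stroke at near end)
bond 5 stroke→I1  (I1 outputs flow p/I1)
bond 0 stroke→J1  (J1 flow already set via bond 5)
bond 1 stroke→TF1  (TF1: transformer flips bond 0)
bond 2 stroke→J2  (only one effort-in slot at J2)
bond 3 stroke→J3  (only one effort-in slot at J3)

1  (I1 all integral)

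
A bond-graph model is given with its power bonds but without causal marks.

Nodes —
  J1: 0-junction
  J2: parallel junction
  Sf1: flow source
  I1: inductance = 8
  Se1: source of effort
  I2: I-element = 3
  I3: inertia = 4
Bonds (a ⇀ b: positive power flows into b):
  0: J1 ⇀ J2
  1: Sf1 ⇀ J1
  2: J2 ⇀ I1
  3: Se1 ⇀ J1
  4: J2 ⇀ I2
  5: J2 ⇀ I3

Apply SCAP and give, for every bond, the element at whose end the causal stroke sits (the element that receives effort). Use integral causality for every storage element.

β1 stroke at Sf1  (Sf1 fixes flow; stroke at Sf1)
β3 stroke at J1  (source Se1 imposes e)
β0 stroke at J2  (0-jn J1 has e-setter on 3)
β2 stroke at I1  (J2 effort already set via bond 0)
β4 stroke at I2  (common-e at J2 fixed by 0)
β5 stroke at I3  (0-jn J2 has e-setter on 0)

bond 0 |J2
bond 1 |Sf1
bond 2 |I1
bond 3 |J1
bond 4 |I2
bond 5 |I3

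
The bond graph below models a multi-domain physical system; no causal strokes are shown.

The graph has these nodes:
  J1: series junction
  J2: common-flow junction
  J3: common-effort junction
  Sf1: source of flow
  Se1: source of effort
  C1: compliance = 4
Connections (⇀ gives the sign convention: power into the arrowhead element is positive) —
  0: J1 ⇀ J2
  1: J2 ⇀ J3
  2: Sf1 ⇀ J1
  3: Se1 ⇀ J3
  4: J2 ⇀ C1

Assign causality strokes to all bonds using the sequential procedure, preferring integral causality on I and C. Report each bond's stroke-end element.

bond 2 stroke→Sf1  (Sf1: flow source, stroke at near end)
bond 3 stroke→J3  (Se1: effort source, stroke at far end)
bond 0 stroke→J1  (J1: bond 2 brought flow, rest push out)
bond 1 stroke→J2  (J2: bond 0 brought flow, rest push out)
bond 4 stroke→J2  (J2 flow already set via bond 0)

#0 →J1
#1 →J2
#2 →Sf1
#3 →J3
#4 →J2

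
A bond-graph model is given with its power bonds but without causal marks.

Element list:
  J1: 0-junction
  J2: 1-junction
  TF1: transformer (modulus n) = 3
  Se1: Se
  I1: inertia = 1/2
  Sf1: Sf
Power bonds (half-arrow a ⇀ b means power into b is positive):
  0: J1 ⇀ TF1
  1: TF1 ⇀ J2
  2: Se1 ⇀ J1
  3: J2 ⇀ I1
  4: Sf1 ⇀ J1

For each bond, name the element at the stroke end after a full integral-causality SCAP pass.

b0 |TF1
b1 |J2
b2 |J1
b3 |I1
b4 |Sf1

β2 →J1  (Se1 fixes effort; stroke away)
β4 →Sf1  (Sf1 (Sf) sets flow on bond)
β0 →TF1  (common-e at J1 fixed by 2)
β1 →J2  (TF1: transformer flips bond 0)
β3 →I1  (J2 needs exactly one f-in)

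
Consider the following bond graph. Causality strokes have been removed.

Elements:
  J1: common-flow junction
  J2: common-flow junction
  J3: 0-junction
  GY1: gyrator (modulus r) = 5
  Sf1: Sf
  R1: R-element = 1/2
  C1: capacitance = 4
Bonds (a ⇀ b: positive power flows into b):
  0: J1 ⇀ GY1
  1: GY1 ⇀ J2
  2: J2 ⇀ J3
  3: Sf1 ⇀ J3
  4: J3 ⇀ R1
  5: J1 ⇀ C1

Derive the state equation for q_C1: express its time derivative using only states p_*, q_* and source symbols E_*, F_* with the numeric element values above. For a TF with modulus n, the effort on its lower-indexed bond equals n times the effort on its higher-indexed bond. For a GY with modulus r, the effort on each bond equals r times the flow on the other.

β3 |Sf1  (source Sf1 imposes f)
β5 |J1  (C1 integral (e out))
β0 |GY1  (closing 1-jn rule on J1)
β1 |GY1  (through GY1, causality inverts; strokes same side of GY1)
β2 |J2  (1-jn J2 has f-setter on 1)
β4 |J3  (only one effort-in slot at J3)

dq_C1/dt = F_Sf1/10 - q_C1/200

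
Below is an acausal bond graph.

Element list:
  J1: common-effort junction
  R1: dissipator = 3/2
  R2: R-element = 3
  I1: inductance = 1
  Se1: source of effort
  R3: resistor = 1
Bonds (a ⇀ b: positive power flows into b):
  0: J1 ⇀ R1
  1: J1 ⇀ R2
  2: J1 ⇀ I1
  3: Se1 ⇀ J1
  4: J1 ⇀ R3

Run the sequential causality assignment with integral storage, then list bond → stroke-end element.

#3 →J1  (Se1: effort source, stroke at far end)
#0 →R1  (0-jn J1 has e-setter on 3)
#1 →R2  (J1: bond 3 brought effort, rest push out)
#2 →I1  (J1: bond 3 brought effort, rest push out)
#4 →R3  (J1 effort already set via bond 3)

#0 →R1
#1 →R2
#2 →I1
#3 →J1
#4 →R3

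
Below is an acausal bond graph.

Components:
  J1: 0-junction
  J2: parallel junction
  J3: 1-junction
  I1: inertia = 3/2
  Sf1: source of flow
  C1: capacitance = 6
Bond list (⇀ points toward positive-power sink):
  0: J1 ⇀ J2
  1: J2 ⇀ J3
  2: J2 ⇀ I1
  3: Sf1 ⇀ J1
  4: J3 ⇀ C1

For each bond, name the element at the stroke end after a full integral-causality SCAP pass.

β3 stroke at Sf1  (source Sf1 imposes f)
β0 stroke at J1  (closing 0-jn rule on J1)
β2 stroke at I1  (I1 outputs flow p/I1)
β1 stroke at J2  (only one effort-in slot at J2)
β4 stroke at J3  (1-jn J3 has f-setter on 1)

b0 |J1
b1 |J2
b2 |I1
b3 |Sf1
b4 |J3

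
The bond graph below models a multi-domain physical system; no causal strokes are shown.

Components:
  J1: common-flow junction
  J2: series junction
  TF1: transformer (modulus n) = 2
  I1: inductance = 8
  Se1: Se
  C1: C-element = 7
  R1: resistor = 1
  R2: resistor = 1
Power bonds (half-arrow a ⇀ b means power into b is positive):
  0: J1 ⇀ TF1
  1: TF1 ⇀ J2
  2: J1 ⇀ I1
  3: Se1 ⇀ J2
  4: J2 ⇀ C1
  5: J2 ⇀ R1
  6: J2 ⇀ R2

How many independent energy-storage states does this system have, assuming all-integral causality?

β3 →J2  (Se1 (Se) sets effort on bond)
β2 →I1  (I1 integral (f out))
β0 →J1  (common-f at J1 fixed by 2)
β1 →TF1  (TF TF1: opposite of bond 0)
β4 →J2  (J2: bond 1 brought flow, rest push out)
β5 →J2  (J2 flow already set via bond 1)
β6 →J2  (J2: bond 1 brought flow, rest push out)

2  (C1, I1 all integral)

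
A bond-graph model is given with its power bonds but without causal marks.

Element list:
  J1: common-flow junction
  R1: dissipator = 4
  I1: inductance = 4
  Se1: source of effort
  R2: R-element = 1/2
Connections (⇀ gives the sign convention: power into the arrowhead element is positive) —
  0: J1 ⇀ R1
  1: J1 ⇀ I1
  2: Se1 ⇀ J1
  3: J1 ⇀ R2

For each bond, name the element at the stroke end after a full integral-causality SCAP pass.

bond 0 stroke at J1
bond 1 stroke at I1
bond 2 stroke at J1
bond 3 stroke at J1

bond 2 stroke at J1  (Se1 (Se) sets effort on bond)
bond 1 stroke at I1  (I1 integral (f out))
bond 0 stroke at J1  (1-jn J1 has f-setter on 1)
bond 3 stroke at J1  (common-f at J1 fixed by 1)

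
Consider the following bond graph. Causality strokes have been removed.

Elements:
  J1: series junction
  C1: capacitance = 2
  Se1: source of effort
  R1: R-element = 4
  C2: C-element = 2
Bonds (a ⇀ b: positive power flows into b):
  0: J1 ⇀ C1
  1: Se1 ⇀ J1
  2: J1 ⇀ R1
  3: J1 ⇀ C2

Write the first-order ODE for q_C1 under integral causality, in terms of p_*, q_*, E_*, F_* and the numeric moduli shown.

#1 stroke→J1  (Se1 (Se) sets effort on bond)
#0 stroke→J1  (C1 integral (e out))
#3 stroke→J1  (prefer integral on C2)
#2 stroke→R1  (J1: last free bond brings flow in)

dq_C1/dt = E_Se1/4 - q_C1/8 - q_C2/8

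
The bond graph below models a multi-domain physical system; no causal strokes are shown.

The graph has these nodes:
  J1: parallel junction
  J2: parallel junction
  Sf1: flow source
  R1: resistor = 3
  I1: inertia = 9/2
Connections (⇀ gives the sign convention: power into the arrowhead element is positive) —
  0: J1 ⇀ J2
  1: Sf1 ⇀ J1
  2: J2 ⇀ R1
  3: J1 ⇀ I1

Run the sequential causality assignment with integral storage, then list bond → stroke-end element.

bond 0 stroke at J1
bond 1 stroke at Sf1
bond 2 stroke at J2
bond 3 stroke at I1

β1 stroke at Sf1  (Sf1 fixes flow; stroke at Sf1)
β3 stroke at I1  (I1 integral (f out))
β0 stroke at J1  (J1: last free bond brings effort in)
β2 stroke at J2  (only one effort-in slot at J2)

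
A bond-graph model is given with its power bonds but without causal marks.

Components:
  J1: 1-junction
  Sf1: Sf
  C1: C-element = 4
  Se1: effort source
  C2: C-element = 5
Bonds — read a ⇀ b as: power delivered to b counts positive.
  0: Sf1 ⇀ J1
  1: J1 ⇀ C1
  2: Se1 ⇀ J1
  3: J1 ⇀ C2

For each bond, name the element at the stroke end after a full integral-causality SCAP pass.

#0 stroke at Sf1  (Sf1 fixes flow; stroke at Sf1)
#2 stroke at J1  (source Se1 imposes e)
#1 stroke at J1  (1-jn J1 has f-setter on 0)
#3 stroke at J1  (common-f at J1 fixed by 0)

bond 0 stroke at Sf1
bond 1 stroke at J1
bond 2 stroke at J1
bond 3 stroke at J1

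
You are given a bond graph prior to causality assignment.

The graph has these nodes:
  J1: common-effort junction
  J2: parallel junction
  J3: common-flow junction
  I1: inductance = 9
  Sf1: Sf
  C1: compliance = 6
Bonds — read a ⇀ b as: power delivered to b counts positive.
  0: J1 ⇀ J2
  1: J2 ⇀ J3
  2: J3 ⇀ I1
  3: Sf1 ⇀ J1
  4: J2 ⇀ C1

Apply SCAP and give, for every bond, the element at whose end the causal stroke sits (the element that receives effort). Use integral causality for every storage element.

bond 0 stroke at J1
bond 1 stroke at J3
bond 2 stroke at I1
bond 3 stroke at Sf1
bond 4 stroke at J2

bond 3 stroke→Sf1  (Sf1 fixes flow; stroke at Sf1)
bond 0 stroke→J1  (closing 0-jn rule on J1)
bond 2 stroke→I1  (I1: I, integral causality)
bond 1 stroke→J3  (J3 flow already set via bond 2)
bond 4 stroke→J2  (J2 needs exactly one e-in)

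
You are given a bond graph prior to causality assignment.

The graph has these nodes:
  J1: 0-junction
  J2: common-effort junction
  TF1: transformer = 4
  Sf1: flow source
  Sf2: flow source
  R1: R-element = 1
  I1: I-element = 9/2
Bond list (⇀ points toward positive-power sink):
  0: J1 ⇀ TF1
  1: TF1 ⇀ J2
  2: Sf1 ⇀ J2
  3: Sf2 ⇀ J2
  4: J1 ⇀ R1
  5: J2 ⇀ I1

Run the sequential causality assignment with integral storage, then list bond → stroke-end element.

#0 stroke at TF1
#1 stroke at J2
#2 stroke at Sf1
#3 stroke at Sf2
#4 stroke at J1
#5 stroke at I1

β2 →Sf1  (Sf1: flow source, stroke at near end)
β3 →Sf2  (Sf2: flow source, stroke at near end)
β5 →I1  (prefer integral on I1)
β1 →J2  (J2: last free bond brings effort in)
β0 →TF1  (TF1 one-in-one-out from 1)
β4 →J1  (only one effort-in slot at J1)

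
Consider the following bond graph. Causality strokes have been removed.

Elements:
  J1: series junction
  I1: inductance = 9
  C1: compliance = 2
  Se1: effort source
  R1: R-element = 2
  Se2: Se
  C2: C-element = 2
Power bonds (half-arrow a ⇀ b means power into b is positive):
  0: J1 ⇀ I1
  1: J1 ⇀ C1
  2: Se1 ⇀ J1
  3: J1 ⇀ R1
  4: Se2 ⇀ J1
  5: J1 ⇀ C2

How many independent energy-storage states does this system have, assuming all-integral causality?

3  (C1, C2, I1 all integral)

β2 stroke→J1  (Se1 (Se) sets effort on bond)
β4 stroke→J1  (Se2: effort source, stroke at far end)
β0 stroke→I1  (I1 integral (f out))
β1 stroke→J1  (common-f at J1 fixed by 0)
β3 stroke→J1  (common-f at J1 fixed by 0)
β5 stroke→J1  (J1 flow already set via bond 0)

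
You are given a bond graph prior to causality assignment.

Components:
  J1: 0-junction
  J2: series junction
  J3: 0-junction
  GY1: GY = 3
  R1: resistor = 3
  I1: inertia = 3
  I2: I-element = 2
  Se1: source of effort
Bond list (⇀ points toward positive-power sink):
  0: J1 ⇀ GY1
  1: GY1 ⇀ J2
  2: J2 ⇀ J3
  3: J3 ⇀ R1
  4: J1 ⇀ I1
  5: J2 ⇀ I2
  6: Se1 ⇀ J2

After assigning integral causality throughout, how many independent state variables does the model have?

2  (I1, I2 all integral)

bond 6 stroke→J2  (Se1: effort source, stroke at far end)
bond 4 stroke→I1  (I1 outputs flow p/I1)
bond 0 stroke→J1  (J1: last free bond brings effort in)
bond 1 stroke→J2  (GY GY1: same side as bond 0)
bond 5 stroke→I2  (I2 integral (f out))
bond 2 stroke→J2  (1-jn J2 has f-setter on 5)
bond 3 stroke→J3  (only one effort-in slot at J3)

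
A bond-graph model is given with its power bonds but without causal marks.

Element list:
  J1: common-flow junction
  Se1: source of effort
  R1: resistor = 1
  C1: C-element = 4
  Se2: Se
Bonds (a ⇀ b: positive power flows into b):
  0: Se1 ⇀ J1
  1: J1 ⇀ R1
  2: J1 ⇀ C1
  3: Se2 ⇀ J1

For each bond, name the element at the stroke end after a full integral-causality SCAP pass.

b0 stroke at J1
b1 stroke at R1
b2 stroke at J1
b3 stroke at J1

b0 →J1  (Se1 (Se) sets effort on bond)
b3 →J1  (Se2 fixes effort; stroke away)
b2 →J1  (C1 integral (e out))
b1 →R1  (J1 needs exactly one f-in)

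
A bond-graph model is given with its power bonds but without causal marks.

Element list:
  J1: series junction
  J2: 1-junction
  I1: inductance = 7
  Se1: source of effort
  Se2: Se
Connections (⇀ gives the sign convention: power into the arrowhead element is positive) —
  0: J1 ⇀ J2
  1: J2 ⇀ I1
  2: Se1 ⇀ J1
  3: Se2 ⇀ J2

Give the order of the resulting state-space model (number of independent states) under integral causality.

1  (I1 all integral)

b2 stroke at J1  (source Se1 imposes e)
b3 stroke at J2  (Se2: effort source, stroke at far end)
b0 stroke at J2  (only one flow-in slot at J1)
b1 stroke at I1  (only one flow-in slot at J2)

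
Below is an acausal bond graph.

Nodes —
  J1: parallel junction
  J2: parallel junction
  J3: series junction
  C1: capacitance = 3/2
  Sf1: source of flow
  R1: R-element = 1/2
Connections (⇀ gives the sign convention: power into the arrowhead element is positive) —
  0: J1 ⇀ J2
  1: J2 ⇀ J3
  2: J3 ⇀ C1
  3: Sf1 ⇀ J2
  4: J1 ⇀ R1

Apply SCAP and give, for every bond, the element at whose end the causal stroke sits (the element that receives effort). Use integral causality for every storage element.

bond 0 →J1
bond 1 →J2
bond 2 →J3
bond 3 →Sf1
bond 4 →R1

β3 stroke→Sf1  (source Sf1 imposes f)
β2 stroke→J3  (prefer integral on C1)
β1 stroke→J2  (closing 1-jn rule on J3)
β0 stroke→J1  (common-e at J2 fixed by 1)
β4 stroke→R1  (J1: bond 0 brought effort, rest push out)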